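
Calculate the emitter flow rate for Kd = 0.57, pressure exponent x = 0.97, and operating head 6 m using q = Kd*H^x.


q = Kd * H^x = 0.57 * 6^0.97 = 0.57 * 5.685998

3.2410 L/h


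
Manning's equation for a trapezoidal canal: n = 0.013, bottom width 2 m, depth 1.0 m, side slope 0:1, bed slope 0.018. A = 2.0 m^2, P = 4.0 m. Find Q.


R = A/P = 2.0/4.0 = 0.500000
Q = (1/0.013) * 2.0 * 0.500000^(2/3) * 0.018^0.5

13.0028 m^3/s


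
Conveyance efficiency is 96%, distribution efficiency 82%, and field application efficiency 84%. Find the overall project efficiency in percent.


Ec = 0.96, Eb = 0.82, Ea = 0.84
E = 0.96 * 0.82 * 0.84 * 100 = 66.1248%

66.1248 %


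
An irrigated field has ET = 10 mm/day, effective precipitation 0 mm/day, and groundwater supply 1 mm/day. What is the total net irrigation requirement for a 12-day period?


Daily deficit = ET - Pe - GW = 10 - 0 - 1 = 9 mm/day
NIR = 9 * 12 = 108 mm

108.0000 mm


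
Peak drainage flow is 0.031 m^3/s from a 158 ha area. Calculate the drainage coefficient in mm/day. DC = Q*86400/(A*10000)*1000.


DC = Q * 86400 / (A * 10000) * 1000
DC = 0.031 * 86400 / (158 * 10000) * 1000
DC = 2678400.0000 / 1580000

1.6952 mm/day


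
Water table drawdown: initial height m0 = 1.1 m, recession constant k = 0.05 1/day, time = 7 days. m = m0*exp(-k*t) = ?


m = m0 * exp(-k*t)
m = 1.1 * exp(-0.05 * 7)
m = 1.1 * exp(-0.3500)

0.7752 m


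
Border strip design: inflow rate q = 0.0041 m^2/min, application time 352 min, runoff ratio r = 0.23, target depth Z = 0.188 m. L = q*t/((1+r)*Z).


L = q*t/((1+r)*Z)
L = 0.0041*352/((1+0.23)*0.188)
L = 1.4432/0.23124

6.2411 m


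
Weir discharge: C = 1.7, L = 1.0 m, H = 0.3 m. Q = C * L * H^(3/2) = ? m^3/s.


Q = C * L * H^(3/2) = 1.7 * 1.0 * 0.3^1.5 = 1.7 * 1.0 * 0.164317

0.2793 m^3/s


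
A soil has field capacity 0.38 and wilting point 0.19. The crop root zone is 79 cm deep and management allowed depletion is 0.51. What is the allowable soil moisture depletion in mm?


SMD = (FC - PWP) * d * MAD * 10
SMD = (0.38 - 0.19) * 79 * 0.51 * 10
SMD = 0.1900 * 79 * 0.51 * 10

76.5510 mm


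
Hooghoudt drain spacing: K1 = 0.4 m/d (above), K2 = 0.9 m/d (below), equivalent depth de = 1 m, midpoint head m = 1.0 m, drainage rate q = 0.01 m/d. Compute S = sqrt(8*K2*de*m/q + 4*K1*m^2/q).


S^2 = 8*K2*de*m/q + 4*K1*m^2/q
S^2 = 8*0.9*1*1.0/0.01 + 4*0.4*1.0^2/0.01
S = sqrt(880.0000)

29.6648 m


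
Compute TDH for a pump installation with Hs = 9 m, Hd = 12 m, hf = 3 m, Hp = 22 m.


TDH = Hs + Hd + hf + Hp = 9 + 12 + 3 + 22 = 46

46 m


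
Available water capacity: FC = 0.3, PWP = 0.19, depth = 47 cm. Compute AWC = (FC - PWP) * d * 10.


AWC = (FC - PWP) * d * 10
AWC = (0.3 - 0.19) * 47 * 10
AWC = 0.1100 * 47 * 10

51.7000 mm


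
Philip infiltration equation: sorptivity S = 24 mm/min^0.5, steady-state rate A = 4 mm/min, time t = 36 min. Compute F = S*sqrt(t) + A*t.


F = S*sqrt(t) + A*t
F = 24*sqrt(36) + 4*36
F = 24*6.000000 + 144

288.0000 mm


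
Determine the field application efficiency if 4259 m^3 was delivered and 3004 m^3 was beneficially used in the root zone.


Ea = V_root / V_field * 100 = 3004 / 4259 * 100 = 70.5330%

70.5330 %


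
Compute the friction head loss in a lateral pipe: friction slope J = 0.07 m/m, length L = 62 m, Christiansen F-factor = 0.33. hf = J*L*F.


hf = J * L * F = 0.07 * 62 * 0.33 = 1.4322 m

1.4322 m


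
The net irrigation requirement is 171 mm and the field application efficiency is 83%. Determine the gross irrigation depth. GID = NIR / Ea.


Ea = 83% = 0.83
GID = NIR / Ea = 171 / 0.83 = 206.0241 mm

206.0241 mm


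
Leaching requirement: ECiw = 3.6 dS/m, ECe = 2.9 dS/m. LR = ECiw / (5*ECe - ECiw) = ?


LR = ECiw / (5*ECe - ECiw)
LR = 3.6 / (5*2.9 - 3.6)
LR = 3.6 / 10.9000

0.3303


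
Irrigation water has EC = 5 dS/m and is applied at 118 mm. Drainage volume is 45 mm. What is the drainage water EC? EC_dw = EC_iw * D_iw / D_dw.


EC_dw = EC_iw * D_iw / D_dw
EC_dw = 5 * 118 / 45
EC_dw = 590 / 45

13.1111 dS/m


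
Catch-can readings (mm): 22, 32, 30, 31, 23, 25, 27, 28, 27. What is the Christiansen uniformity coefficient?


mean = 27.222222 mm
MAD = 2.691358 mm
CU = (1 - 2.691358/27.222222)*100

90.1134 %


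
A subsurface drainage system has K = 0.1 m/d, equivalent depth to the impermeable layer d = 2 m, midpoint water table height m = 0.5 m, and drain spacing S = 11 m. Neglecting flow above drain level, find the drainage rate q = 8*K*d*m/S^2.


q = 8*K*d*m/S^2
q = 8*0.1*2*0.5/11^2
q = 0.8000 / 121

0.0066 m/d


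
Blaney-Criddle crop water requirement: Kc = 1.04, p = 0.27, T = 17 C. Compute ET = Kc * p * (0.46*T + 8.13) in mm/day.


ET = Kc * p * (0.46*T + 8.13)
ET = 1.04 * 0.27 * (0.46*17 + 8.13)
ET = 1.04 * 0.27 * 15.9500

4.4788 mm/day


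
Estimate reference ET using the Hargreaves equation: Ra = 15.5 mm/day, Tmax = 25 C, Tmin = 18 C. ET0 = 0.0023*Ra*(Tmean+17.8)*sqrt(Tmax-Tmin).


Tmean = (Tmax + Tmin)/2 = (25 + 18)/2 = 21.5
ET0 = 0.0023 * 15.5 * (21.5 + 17.8) * sqrt(25 - 18)
ET0 = 0.0023 * 15.5 * 39.3 * 2.645751

3.7068 mm/day


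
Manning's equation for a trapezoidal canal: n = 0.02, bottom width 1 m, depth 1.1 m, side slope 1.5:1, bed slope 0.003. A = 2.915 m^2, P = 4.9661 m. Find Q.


R = A/P = 2.915/4.9661 = 0.586980
Q = (1/0.02) * 2.915 * 0.586980^(2/3) * 0.003^0.5

5.5965 m^3/s


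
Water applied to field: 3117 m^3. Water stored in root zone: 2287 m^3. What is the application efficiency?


Ea = V_root / V_field * 100 = 2287 / 3117 * 100 = 73.3718%

73.3718 %


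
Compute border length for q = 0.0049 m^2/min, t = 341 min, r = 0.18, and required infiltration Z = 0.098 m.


L = q*t/((1+r)*Z)
L = 0.0049*341/((1+0.18)*0.098)
L = 1.6709/0.11564

14.4492 m


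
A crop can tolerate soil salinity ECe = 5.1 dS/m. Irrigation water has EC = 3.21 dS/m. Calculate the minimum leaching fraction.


LR = ECiw / (5*ECe - ECiw)
LR = 3.21 / (5*5.1 - 3.21)
LR = 3.21 / 22.2900

0.1440


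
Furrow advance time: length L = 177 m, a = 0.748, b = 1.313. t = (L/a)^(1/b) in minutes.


t = (L/a)^(1/b)
t = (177/0.748)^(1/1.313)
t = 236.631016^(1/1.313)

64.2877 min


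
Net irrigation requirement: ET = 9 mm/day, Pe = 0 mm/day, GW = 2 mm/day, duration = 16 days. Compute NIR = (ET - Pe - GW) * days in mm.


Daily deficit = ET - Pe - GW = 9 - 0 - 2 = 7 mm/day
NIR = 7 * 16 = 112 mm

112.0000 mm


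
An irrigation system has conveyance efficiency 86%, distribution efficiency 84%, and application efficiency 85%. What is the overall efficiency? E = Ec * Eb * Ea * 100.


Ec = 0.86, Eb = 0.84, Ea = 0.85
E = 0.86 * 0.84 * 0.85 * 100 = 61.4040%

61.4040 %


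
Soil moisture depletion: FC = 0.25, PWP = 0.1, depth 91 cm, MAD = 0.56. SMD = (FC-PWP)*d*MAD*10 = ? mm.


SMD = (FC - PWP) * d * MAD * 10
SMD = (0.25 - 0.1) * 91 * 0.56 * 10
SMD = 0.1500 * 91 * 0.56 * 10

76.4400 mm


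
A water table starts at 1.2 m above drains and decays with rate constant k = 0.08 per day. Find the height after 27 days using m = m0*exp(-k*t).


m = m0 * exp(-k*t)
m = 1.2 * exp(-0.08 * 27)
m = 1.2 * exp(-2.1600)

0.1384 m


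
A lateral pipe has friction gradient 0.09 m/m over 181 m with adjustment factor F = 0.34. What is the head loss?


hf = J * L * F = 0.09 * 181 * 0.34 = 5.5386 m

5.5386 m


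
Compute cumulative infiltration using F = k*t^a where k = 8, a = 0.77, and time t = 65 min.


F = k * t^a = 8 * 65^0.77
F = 8 * 24.885323

199.0826 mm


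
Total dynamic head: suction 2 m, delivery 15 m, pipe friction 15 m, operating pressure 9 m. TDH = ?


TDH = Hs + Hd + hf + Hp = 2 + 15 + 15 + 9 = 41

41 m


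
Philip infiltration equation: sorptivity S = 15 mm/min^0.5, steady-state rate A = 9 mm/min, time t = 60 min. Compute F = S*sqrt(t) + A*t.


F = S*sqrt(t) + A*t
F = 15*sqrt(60) + 9*60
F = 15*7.745967 + 540

656.1895 mm


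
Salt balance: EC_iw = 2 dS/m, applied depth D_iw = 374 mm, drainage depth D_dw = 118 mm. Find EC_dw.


EC_dw = EC_iw * D_iw / D_dw
EC_dw = 2 * 374 / 118
EC_dw = 748 / 118

6.3390 dS/m


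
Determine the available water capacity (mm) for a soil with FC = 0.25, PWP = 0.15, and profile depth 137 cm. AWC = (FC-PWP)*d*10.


AWC = (FC - PWP) * d * 10
AWC = (0.25 - 0.15) * 137 * 10
AWC = 0.1000 * 137 * 10

137.0000 mm


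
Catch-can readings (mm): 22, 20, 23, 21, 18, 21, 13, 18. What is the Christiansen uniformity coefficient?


mean = 19.500000 mm
MAD = 2.375000 mm
CU = (1 - 2.375000/19.500000)*100

87.8205 %


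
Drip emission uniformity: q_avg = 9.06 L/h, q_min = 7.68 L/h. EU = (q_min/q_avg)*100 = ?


EU = (q_min/q_avg)*100 = (7.68/9.06)*100 = 84.7682%

84.7682 %


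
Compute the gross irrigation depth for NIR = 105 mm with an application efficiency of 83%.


Ea = 83% = 0.83
GID = NIR / Ea = 105 / 0.83 = 126.5060 mm

126.5060 mm


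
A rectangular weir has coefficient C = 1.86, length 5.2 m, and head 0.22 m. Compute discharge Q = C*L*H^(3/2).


Q = C * L * H^(3/2) = 1.86 * 5.2 * 0.22^1.5 = 1.86 * 5.2 * 0.103189

0.9980 m^3/s


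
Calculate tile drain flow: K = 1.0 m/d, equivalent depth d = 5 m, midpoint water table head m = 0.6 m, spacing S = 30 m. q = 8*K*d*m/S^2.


q = 8*K*d*m/S^2
q = 8*1.0*5*0.6/30^2
q = 24.0000 / 900

0.0267 m/d


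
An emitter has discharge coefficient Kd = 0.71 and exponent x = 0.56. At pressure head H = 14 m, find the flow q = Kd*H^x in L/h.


q = Kd * H^x = 0.71 * 14^0.56 = 0.71 * 4.383608

3.1124 L/h


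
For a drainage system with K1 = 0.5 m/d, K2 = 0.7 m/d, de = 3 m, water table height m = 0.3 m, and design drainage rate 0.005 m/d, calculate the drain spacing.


S^2 = 8*K2*de*m/q + 4*K1*m^2/q
S^2 = 8*0.7*3*0.3/0.005 + 4*0.5*0.3^2/0.005
S = sqrt(1044.0000)

32.3110 m


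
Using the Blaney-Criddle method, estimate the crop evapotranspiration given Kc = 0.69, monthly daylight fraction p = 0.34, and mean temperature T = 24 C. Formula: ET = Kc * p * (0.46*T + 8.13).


ET = Kc * p * (0.46*T + 8.13)
ET = 0.69 * 0.34 * (0.46*24 + 8.13)
ET = 0.69 * 0.34 * 19.1700

4.4973 mm/day


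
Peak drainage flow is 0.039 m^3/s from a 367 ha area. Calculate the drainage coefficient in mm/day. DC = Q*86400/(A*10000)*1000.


DC = Q * 86400 / (A * 10000) * 1000
DC = 0.039 * 86400 / (367 * 10000) * 1000
DC = 3369600.0000 / 3670000

0.9181 mm/day


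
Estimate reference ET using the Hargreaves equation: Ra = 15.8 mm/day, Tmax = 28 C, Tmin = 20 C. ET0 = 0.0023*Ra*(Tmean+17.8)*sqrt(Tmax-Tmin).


Tmean = (Tmax + Tmin)/2 = (28 + 20)/2 = 24.0
ET0 = 0.0023 * 15.8 * (24.0 + 17.8) * sqrt(28 - 20)
ET0 = 0.0023 * 15.8 * 41.8 * 2.828427

4.2964 mm/day


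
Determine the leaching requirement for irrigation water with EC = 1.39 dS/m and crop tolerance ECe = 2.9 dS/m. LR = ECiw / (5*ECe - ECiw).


LR = ECiw / (5*ECe - ECiw)
LR = 1.39 / (5*2.9 - 1.39)
LR = 1.39 / 13.1100

0.1060


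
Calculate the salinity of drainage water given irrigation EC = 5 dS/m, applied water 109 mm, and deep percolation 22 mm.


EC_dw = EC_iw * D_iw / D_dw
EC_dw = 5 * 109 / 22
EC_dw = 545 / 22

24.7727 dS/m


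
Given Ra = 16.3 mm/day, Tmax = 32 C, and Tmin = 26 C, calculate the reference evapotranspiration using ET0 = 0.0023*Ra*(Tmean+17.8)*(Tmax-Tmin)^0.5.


Tmean = (Tmax + Tmin)/2 = (32 + 26)/2 = 29.0
ET0 = 0.0023 * 16.3 * (29.0 + 17.8) * sqrt(32 - 26)
ET0 = 0.0023 * 16.3 * 46.8 * 2.449490

4.2977 mm/day


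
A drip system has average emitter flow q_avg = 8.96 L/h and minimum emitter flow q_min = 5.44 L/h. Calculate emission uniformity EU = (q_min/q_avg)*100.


EU = (q_min/q_avg)*100 = (5.44/8.96)*100 = 60.7143%

60.7143 %


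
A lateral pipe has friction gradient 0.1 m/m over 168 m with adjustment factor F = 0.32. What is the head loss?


hf = J * L * F = 0.1 * 168 * 0.32 = 5.3760 m

5.3760 m


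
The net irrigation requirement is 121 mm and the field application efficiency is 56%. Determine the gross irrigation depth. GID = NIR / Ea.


Ea = 56% = 0.56
GID = NIR / Ea = 121 / 0.56 = 216.0714 mm

216.0714 mm


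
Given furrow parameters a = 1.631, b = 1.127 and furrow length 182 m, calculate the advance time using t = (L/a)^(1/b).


t = (L/a)^(1/b)
t = (182/1.631)^(1/1.127)
t = 111.587983^(1/1.127)

65.5956 min


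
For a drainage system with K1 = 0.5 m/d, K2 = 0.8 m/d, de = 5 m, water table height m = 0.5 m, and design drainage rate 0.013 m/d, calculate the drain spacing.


S^2 = 8*K2*de*m/q + 4*K1*m^2/q
S^2 = 8*0.8*5*0.5/0.013 + 4*0.5*0.5^2/0.013
S = sqrt(1269.2308)

35.6263 m


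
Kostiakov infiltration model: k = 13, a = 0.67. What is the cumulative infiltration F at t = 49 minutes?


F = k * t^a = 13 * 49^0.67
F = 13 * 13.565362

176.3497 mm


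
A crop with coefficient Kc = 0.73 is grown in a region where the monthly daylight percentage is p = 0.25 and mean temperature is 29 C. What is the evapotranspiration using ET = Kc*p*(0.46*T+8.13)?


ET = Kc * p * (0.46*T + 8.13)
ET = 0.73 * 0.25 * (0.46*29 + 8.13)
ET = 0.73 * 0.25 * 21.4700

3.9183 mm/day


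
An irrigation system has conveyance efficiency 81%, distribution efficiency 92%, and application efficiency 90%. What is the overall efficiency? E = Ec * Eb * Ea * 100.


Ec = 0.81, Eb = 0.92, Ea = 0.9
E = 0.81 * 0.92 * 0.9 * 100 = 67.0680%

67.0680 %


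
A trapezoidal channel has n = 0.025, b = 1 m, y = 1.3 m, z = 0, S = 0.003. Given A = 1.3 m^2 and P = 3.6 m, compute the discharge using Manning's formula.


R = A/P = 1.3/3.6 = 0.361111
Q = (1/0.025) * 1.3 * 0.361111^(2/3) * 0.003^0.5

1.4443 m^3/s


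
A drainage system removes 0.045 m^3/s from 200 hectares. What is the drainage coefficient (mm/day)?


DC = Q * 86400 / (A * 10000) * 1000
DC = 0.045 * 86400 / (200 * 10000) * 1000
DC = 3888000.0000 / 2000000

1.9440 mm/day


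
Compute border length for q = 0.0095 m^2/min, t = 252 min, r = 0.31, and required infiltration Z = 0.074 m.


L = q*t/((1+r)*Z)
L = 0.0095*252/((1+0.31)*0.074)
L = 2.394/0.09694

24.6957 m


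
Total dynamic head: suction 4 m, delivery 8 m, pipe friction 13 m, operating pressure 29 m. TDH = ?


TDH = Hs + Hd + hf + Hp = 4 + 8 + 13 + 29 = 54

54 m


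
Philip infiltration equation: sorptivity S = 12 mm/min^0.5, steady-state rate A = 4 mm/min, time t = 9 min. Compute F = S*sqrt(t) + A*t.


F = S*sqrt(t) + A*t
F = 12*sqrt(9) + 4*9
F = 12*3.000000 + 36

72.0000 mm


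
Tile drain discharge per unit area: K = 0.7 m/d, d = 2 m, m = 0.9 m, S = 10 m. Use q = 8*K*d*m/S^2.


q = 8*K*d*m/S^2
q = 8*0.7*2*0.9/10^2
q = 10.0800 / 100

0.1008 m/d


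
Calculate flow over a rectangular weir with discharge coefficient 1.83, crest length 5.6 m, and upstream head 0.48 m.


Q = C * L * H^(3/2) = 1.83 * 5.6 * 0.48^1.5 = 1.83 * 5.6 * 0.332554

3.4080 m^3/s


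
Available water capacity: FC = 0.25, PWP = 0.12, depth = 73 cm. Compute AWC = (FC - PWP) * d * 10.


AWC = (FC - PWP) * d * 10
AWC = (0.25 - 0.12) * 73 * 10
AWC = 0.1300 * 73 * 10

94.9000 mm


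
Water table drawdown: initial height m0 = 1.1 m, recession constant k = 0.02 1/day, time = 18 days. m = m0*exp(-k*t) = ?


m = m0 * exp(-k*t)
m = 1.1 * exp(-0.02 * 18)
m = 1.1 * exp(-0.3600)

0.7674 m


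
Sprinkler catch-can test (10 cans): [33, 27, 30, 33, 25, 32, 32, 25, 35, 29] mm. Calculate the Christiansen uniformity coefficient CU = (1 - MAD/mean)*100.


mean = 30.100000 mm
MAD = 2.900000 mm
CU = (1 - 2.900000/30.100000)*100

90.3654 %


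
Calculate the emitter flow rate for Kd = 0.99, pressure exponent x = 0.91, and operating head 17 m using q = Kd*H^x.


q = Kd * H^x = 0.99 * 17^0.91 = 0.99 * 13.173723

13.0420 L/h


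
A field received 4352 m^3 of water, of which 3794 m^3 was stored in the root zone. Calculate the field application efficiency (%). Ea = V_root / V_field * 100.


Ea = V_root / V_field * 100 = 3794 / 4352 * 100 = 87.1783%

87.1783 %


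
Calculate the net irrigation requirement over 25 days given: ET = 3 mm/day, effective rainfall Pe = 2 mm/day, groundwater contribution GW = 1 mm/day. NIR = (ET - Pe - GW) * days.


Daily deficit = ET - Pe - GW = 3 - 2 - 1 = 0 mm/day
NIR = 0 * 25 = 0 mm

0 mm


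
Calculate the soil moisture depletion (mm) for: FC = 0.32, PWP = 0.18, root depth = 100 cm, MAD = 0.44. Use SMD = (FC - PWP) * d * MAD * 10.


SMD = (FC - PWP) * d * MAD * 10
SMD = (0.32 - 0.18) * 100 * 0.44 * 10
SMD = 0.1400 * 100 * 0.44 * 10

61.6000 mm


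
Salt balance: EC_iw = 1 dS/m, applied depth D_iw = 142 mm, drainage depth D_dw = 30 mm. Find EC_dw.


EC_dw = EC_iw * D_iw / D_dw
EC_dw = 1 * 142 / 30
EC_dw = 142 / 30

4.7333 dS/m


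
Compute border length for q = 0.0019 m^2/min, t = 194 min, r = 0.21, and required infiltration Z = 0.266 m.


L = q*t/((1+r)*Z)
L = 0.0019*194/((1+0.21)*0.266)
L = 0.3686/0.32186

1.1452 m


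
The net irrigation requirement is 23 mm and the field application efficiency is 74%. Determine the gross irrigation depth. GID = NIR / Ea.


Ea = 74% = 0.74
GID = NIR / Ea = 23 / 0.74 = 31.0811 mm

31.0811 mm


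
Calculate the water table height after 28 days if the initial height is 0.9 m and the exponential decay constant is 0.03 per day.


m = m0 * exp(-k*t)
m = 0.9 * exp(-0.03 * 28)
m = 0.9 * exp(-0.8400)

0.3885 m


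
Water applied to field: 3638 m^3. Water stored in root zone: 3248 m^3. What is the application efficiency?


Ea = V_root / V_field * 100 = 3248 / 3638 * 100 = 89.2798%

89.2798 %


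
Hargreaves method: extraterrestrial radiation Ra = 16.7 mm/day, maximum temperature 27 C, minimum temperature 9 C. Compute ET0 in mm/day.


Tmean = (Tmax + Tmin)/2 = (27 + 9)/2 = 18.0
ET0 = 0.0023 * 16.7 * (18.0 + 17.8) * sqrt(27 - 9)
ET0 = 0.0023 * 16.7 * 35.8 * 4.242641

5.8340 mm/day


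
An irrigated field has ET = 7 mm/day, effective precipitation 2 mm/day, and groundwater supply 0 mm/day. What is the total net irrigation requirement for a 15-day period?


Daily deficit = ET - Pe - GW = 7 - 2 - 0 = 5 mm/day
NIR = 5 * 15 = 75 mm

75.0000 mm


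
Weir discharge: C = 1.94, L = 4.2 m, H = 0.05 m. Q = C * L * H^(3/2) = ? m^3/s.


Q = C * L * H^(3/2) = 1.94 * 4.2 * 0.05^1.5 = 1.94 * 4.2 * 0.011180

0.0911 m^3/s


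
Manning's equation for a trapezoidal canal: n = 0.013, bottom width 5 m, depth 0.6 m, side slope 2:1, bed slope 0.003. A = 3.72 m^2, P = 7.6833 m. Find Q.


R = A/P = 3.72/7.6833 = 0.484167
Q = (1/0.013) * 3.72 * 0.484167^(2/3) * 0.003^0.5

9.6640 m^3/s


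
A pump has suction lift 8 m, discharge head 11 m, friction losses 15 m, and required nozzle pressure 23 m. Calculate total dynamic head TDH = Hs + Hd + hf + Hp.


TDH = Hs + Hd + hf + Hp = 8 + 11 + 15 + 23 = 57

57 m


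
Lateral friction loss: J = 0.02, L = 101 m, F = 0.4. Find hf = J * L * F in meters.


hf = J * L * F = 0.02 * 101 * 0.4 = 0.8080 m

0.8080 m


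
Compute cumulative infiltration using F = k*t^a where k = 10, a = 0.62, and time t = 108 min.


F = k * t^a = 10 * 108^0.62
F = 10 * 18.227316

182.2732 mm


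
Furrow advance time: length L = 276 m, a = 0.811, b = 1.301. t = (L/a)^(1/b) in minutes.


t = (L/a)^(1/b)
t = (276/0.811)^(1/1.301)
t = 340.320592^(1/1.301)

88.3302 min


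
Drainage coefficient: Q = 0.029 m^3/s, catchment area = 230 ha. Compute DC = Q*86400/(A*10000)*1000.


DC = Q * 86400 / (A * 10000) * 1000
DC = 0.029 * 86400 / (230 * 10000) * 1000
DC = 2505600.0000 / 2300000

1.0894 mm/day


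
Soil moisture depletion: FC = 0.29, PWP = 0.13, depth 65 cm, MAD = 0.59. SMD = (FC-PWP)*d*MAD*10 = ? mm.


SMD = (FC - PWP) * d * MAD * 10
SMD = (0.29 - 0.13) * 65 * 0.59 * 10
SMD = 0.1600 * 65 * 0.59 * 10

61.3600 mm


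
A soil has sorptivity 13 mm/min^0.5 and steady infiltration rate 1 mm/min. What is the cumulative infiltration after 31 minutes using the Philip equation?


F = S*sqrt(t) + A*t
F = 13*sqrt(31) + 1*31
F = 13*5.567764 + 31

103.3809 mm


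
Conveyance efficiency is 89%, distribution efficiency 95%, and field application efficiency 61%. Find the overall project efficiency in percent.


Ec = 0.89, Eb = 0.95, Ea = 0.61
E = 0.89 * 0.95 * 0.61 * 100 = 51.5755%

51.5755 %


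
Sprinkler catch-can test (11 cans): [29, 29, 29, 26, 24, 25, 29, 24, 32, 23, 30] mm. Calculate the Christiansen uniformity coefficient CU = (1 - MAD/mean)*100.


mean = 27.272727 mm
MAD = 2.611570 mm
CU = (1 - 2.611570/27.272727)*100

90.4242 %


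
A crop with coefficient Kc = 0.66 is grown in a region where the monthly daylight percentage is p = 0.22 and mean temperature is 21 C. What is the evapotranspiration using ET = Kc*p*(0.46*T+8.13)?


ET = Kc * p * (0.46*T + 8.13)
ET = 0.66 * 0.22 * (0.46*21 + 8.13)
ET = 0.66 * 0.22 * 17.7900

2.5831 mm/day


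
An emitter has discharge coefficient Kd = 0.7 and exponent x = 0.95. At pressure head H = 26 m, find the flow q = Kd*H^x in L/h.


q = Kd * H^x = 0.7 * 26^0.95 = 0.7 * 22.091473

15.4640 L/h


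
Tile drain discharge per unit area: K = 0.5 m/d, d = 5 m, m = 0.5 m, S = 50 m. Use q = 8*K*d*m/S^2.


q = 8*K*d*m/S^2
q = 8*0.5*5*0.5/50^2
q = 10.0000 / 2500

0.0040 m/d


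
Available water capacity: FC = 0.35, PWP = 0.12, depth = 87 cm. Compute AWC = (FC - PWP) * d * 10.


AWC = (FC - PWP) * d * 10
AWC = (0.35 - 0.12) * 87 * 10
AWC = 0.2300 * 87 * 10

200.1000 mm


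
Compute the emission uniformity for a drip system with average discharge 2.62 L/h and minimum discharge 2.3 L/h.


EU = (q_min/q_avg)*100 = (2.3/2.62)*100 = 87.7863%

87.7863 %


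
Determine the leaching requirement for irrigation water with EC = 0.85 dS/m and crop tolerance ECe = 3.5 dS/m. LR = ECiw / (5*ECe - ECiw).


LR = ECiw / (5*ECe - ECiw)
LR = 0.85 / (5*3.5 - 0.85)
LR = 0.85 / 16.6500

0.0511


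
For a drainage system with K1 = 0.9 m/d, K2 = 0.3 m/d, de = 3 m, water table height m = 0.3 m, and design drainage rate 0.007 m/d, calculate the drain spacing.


S^2 = 8*K2*de*m/q + 4*K1*m^2/q
S^2 = 8*0.3*3*0.3/0.007 + 4*0.9*0.3^2/0.007
S = sqrt(354.8571)

18.8377 m


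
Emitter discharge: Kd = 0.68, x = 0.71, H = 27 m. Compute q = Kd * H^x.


q = Kd * H^x = 0.68 * 27^0.71 = 0.68 * 10.381695

7.0596 L/h


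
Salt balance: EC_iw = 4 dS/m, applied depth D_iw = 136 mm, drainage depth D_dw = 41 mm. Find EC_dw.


EC_dw = EC_iw * D_iw / D_dw
EC_dw = 4 * 136 / 41
EC_dw = 544 / 41

13.2683 dS/m


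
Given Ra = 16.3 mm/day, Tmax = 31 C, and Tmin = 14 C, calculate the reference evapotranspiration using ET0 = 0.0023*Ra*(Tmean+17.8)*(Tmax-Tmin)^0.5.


Tmean = (Tmax + Tmin)/2 = (31 + 14)/2 = 22.5
ET0 = 0.0023 * 16.3 * (22.5 + 17.8) * sqrt(31 - 14)
ET0 = 0.0023 * 16.3 * 40.3 * 4.123106

6.2294 mm/day


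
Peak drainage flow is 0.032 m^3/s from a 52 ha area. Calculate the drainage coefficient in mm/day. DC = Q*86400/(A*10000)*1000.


DC = Q * 86400 / (A * 10000) * 1000
DC = 0.032 * 86400 / (52 * 10000) * 1000
DC = 2764800.0000 / 520000

5.3169 mm/day


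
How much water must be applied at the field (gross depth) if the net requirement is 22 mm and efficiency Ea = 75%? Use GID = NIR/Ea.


Ea = 75% = 0.75
GID = NIR / Ea = 22 / 0.75 = 29.3333 mm

29.3333 mm


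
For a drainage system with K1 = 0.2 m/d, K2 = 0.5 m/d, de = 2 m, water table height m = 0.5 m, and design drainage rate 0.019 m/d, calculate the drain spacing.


S^2 = 8*K2*de*m/q + 4*K1*m^2/q
S^2 = 8*0.5*2*0.5/0.019 + 4*0.2*0.5^2/0.019
S = sqrt(221.0526)

14.8678 m


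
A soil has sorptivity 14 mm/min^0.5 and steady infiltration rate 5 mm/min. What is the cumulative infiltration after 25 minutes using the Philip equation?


F = S*sqrt(t) + A*t
F = 14*sqrt(25) + 5*25
F = 14*5.000000 + 125

195.0000 mm


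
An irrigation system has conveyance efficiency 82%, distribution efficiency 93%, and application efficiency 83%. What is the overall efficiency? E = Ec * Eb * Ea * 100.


Ec = 0.82, Eb = 0.93, Ea = 0.83
E = 0.82 * 0.93 * 0.83 * 100 = 63.2958%

63.2958 %


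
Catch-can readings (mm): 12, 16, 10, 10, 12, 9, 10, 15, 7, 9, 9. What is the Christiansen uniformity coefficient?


mean = 10.818182 mm
MAD = 2.132231 mm
CU = (1 - 2.132231/10.818182)*100

80.2903 %


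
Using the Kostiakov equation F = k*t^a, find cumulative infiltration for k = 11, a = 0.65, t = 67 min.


F = k * t^a = 11 * 67^0.65
F = 11 * 15.379727

169.1770 mm


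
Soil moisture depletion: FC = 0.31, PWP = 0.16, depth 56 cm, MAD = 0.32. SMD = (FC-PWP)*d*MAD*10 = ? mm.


SMD = (FC - PWP) * d * MAD * 10
SMD = (0.31 - 0.16) * 56 * 0.32 * 10
SMD = 0.1500 * 56 * 0.32 * 10

26.8800 mm


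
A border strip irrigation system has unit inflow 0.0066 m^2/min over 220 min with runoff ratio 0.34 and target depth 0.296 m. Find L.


L = q*t/((1+r)*Z)
L = 0.0066*220/((1+0.34)*0.296)
L = 1.452/0.39664

3.6608 m


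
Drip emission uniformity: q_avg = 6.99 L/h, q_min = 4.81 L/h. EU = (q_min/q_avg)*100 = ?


EU = (q_min/q_avg)*100 = (4.81/6.99)*100 = 68.8126%

68.8126 %


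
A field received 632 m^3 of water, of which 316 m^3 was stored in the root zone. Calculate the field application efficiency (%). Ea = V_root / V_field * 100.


Ea = V_root / V_field * 100 = 316 / 632 * 100 = 50.0000%

50.0000 %


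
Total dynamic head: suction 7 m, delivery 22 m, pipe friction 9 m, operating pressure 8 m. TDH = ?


TDH = Hs + Hd + hf + Hp = 7 + 22 + 9 + 8 = 46

46 m


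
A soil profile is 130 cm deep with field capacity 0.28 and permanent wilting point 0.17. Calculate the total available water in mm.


AWC = (FC - PWP) * d * 10
AWC = (0.28 - 0.17) * 130 * 10
AWC = 0.1100 * 130 * 10

143.0000 mm


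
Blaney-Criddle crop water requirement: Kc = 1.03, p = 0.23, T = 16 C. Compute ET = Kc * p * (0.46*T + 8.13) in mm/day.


ET = Kc * p * (0.46*T + 8.13)
ET = 1.03 * 0.23 * (0.46*16 + 8.13)
ET = 1.03 * 0.23 * 15.4900

3.6696 mm/day


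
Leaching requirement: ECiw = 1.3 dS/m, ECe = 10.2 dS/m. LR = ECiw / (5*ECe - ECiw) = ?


LR = ECiw / (5*ECe - ECiw)
LR = 1.3 / (5*10.2 - 1.3)
LR = 1.3 / 49.7000

0.0262


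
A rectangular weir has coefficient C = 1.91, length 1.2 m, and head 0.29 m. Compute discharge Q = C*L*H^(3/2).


Q = C * L * H^(3/2) = 1.91 * 1.2 * 0.29^1.5 = 1.91 * 1.2 * 0.156170

0.3579 m^3/s


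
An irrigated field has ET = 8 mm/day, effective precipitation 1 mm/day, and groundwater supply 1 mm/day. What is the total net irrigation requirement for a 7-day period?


Daily deficit = ET - Pe - GW = 8 - 1 - 1 = 6 mm/day
NIR = 6 * 7 = 42 mm

42.0000 mm


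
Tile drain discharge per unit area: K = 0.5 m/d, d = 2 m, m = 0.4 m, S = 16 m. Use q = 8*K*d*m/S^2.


q = 8*K*d*m/S^2
q = 8*0.5*2*0.4/16^2
q = 3.2000 / 256

0.0125 m/d


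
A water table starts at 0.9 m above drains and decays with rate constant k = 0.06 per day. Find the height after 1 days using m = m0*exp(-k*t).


m = m0 * exp(-k*t)
m = 0.9 * exp(-0.06 * 1)
m = 0.9 * exp(-0.0600)

0.8476 m


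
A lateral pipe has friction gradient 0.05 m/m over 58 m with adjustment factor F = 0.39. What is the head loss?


hf = J * L * F = 0.05 * 58 * 0.39 = 1.1310 m

1.1310 m


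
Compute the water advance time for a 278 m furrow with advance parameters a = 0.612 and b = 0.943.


t = (L/a)^(1/b)
t = (278/0.612)^(1/0.943)
t = 454.248366^(1/0.943)

657.5284 min


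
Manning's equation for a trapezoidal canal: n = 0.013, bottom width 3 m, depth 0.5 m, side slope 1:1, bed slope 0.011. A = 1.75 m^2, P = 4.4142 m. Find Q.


R = A/P = 1.75/4.4142 = 0.396448
Q = (1/0.013) * 1.75 * 0.396448^(2/3) * 0.011^0.5

7.6193 m^3/s


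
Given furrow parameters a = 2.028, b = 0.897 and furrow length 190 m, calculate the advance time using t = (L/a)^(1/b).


t = (L/a)^(1/b)
t = (190/2.028)^(1/0.897)
t = 93.688363^(1/0.897)

157.7934 min


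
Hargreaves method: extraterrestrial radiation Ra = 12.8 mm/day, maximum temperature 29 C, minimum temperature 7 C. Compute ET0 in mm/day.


Tmean = (Tmax + Tmin)/2 = (29 + 7)/2 = 18.0
ET0 = 0.0023 * 12.8 * (18.0 + 17.8) * sqrt(29 - 7)
ET0 = 0.0023 * 12.8 * 35.8 * 4.690416

4.9435 mm/day


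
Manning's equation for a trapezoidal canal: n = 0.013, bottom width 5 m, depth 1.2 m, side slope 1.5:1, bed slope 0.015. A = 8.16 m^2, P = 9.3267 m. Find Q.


R = A/P = 8.16/9.3267 = 0.874908
Q = (1/0.013) * 8.16 * 0.874908^(2/3) * 0.015^0.5

70.3235 m^3/s


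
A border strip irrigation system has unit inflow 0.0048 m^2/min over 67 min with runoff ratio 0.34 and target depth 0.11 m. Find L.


L = q*t/((1+r)*Z)
L = 0.0048*67/((1+0.34)*0.11)
L = 0.3216/0.1474

2.1818 m


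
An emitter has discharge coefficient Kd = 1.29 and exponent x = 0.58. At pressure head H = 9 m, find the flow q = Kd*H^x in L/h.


q = Kd * H^x = 1.29 * 9^0.58 = 1.29 * 3.576520

4.6137 L/h


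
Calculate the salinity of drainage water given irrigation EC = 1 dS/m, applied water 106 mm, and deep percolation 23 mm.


EC_dw = EC_iw * D_iw / D_dw
EC_dw = 1 * 106 / 23
EC_dw = 106 / 23

4.6087 dS/m


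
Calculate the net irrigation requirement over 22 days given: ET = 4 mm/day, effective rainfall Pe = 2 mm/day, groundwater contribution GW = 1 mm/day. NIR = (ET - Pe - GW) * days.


Daily deficit = ET - Pe - GW = 4 - 2 - 1 = 1 mm/day
NIR = 1 * 22 = 22 mm

22.0000 mm


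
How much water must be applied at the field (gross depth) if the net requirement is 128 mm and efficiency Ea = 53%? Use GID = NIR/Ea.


Ea = 53% = 0.53
GID = NIR / Ea = 128 / 0.53 = 241.5094 mm

241.5094 mm


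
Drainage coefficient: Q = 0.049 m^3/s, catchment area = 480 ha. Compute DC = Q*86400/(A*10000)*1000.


DC = Q * 86400 / (A * 10000) * 1000
DC = 0.049 * 86400 / (480 * 10000) * 1000
DC = 4233600.0000 / 4800000

0.8820 mm/day


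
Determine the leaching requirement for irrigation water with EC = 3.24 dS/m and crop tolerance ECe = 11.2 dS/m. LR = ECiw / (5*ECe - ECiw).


LR = ECiw / (5*ECe - ECiw)
LR = 3.24 / (5*11.2 - 3.24)
LR = 3.24 / 52.7600

0.0614


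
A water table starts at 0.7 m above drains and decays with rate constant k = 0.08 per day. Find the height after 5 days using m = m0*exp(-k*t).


m = m0 * exp(-k*t)
m = 0.7 * exp(-0.08 * 5)
m = 0.7 * exp(-0.4000)

0.4692 m


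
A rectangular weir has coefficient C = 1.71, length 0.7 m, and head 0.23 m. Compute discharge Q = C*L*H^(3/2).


Q = C * L * H^(3/2) = 1.71 * 0.7 * 0.23^1.5 = 1.71 * 0.7 * 0.110304

0.1320 m^3/s


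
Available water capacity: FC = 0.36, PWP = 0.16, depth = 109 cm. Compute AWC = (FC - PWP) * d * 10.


AWC = (FC - PWP) * d * 10
AWC = (0.36 - 0.16) * 109 * 10
AWC = 0.2000 * 109 * 10

218.0000 mm


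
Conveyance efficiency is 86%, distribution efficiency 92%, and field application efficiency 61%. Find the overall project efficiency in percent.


Ec = 0.86, Eb = 0.92, Ea = 0.61
E = 0.86 * 0.92 * 0.61 * 100 = 48.2632%

48.2632 %


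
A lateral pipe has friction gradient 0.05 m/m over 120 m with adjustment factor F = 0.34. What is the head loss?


hf = J * L * F = 0.05 * 120 * 0.34 = 2.0400 m

2.0400 m


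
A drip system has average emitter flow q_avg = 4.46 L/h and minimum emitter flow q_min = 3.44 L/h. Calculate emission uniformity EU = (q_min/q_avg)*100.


EU = (q_min/q_avg)*100 = (3.44/4.46)*100 = 77.1300%

77.1300 %


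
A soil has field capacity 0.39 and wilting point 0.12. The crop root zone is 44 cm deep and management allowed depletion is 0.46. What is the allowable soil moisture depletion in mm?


SMD = (FC - PWP) * d * MAD * 10
SMD = (0.39 - 0.12) * 44 * 0.46 * 10
SMD = 0.2700 * 44 * 0.46 * 10

54.6480 mm


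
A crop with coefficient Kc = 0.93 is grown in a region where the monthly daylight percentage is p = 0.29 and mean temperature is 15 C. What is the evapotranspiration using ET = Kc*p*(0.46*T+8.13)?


ET = Kc * p * (0.46*T + 8.13)
ET = 0.93 * 0.29 * (0.46*15 + 8.13)
ET = 0.93 * 0.29 * 15.0300

4.0536 mm/day


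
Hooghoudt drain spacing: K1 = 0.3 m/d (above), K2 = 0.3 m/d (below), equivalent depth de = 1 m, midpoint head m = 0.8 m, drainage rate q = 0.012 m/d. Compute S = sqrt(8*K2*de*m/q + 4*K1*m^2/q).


S^2 = 8*K2*de*m/q + 4*K1*m^2/q
S^2 = 8*0.3*1*0.8/0.012 + 4*0.3*0.8^2/0.012
S = sqrt(224.0000)

14.9666 m


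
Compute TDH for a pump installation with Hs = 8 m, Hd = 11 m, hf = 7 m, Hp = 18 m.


TDH = Hs + Hd + hf + Hp = 8 + 11 + 7 + 18 = 44

44 m


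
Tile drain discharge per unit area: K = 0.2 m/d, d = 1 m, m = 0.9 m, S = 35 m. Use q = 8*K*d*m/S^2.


q = 8*K*d*m/S^2
q = 8*0.2*1*0.9/35^2
q = 1.4400 / 1225

0.0012 m/d


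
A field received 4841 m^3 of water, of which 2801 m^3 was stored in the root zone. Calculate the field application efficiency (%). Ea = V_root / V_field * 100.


Ea = V_root / V_field * 100 = 2801 / 4841 * 100 = 57.8599%

57.8599 %


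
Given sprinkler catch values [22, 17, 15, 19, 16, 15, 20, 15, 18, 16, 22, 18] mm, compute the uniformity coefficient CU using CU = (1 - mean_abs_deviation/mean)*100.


mean = 17.750000 mm
MAD = 2.083333 mm
CU = (1 - 2.083333/17.750000)*100

88.2629 %


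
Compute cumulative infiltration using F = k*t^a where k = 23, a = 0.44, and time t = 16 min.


F = k * t^a = 23 * 16^0.44
F = 23 * 3.386981

77.9006 mm


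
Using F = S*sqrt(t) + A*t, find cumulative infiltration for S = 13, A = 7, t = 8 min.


F = S*sqrt(t) + A*t
F = 13*sqrt(8) + 7*8
F = 13*2.828427 + 56

92.7696 mm


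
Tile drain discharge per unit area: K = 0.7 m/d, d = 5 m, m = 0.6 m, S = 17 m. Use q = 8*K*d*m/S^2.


q = 8*K*d*m/S^2
q = 8*0.7*5*0.6/17^2
q = 16.8000 / 289

0.0581 m/d


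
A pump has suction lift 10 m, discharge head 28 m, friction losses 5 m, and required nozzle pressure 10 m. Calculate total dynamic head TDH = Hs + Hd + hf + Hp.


TDH = Hs + Hd + hf + Hp = 10 + 28 + 5 + 10 = 53

53 m


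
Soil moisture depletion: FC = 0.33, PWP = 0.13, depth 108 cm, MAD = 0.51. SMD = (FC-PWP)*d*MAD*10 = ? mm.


SMD = (FC - PWP) * d * MAD * 10
SMD = (0.33 - 0.13) * 108 * 0.51 * 10
SMD = 0.2000 * 108 * 0.51 * 10

110.1600 mm


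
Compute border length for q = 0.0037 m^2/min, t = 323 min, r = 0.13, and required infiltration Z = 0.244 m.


L = q*t/((1+r)*Z)
L = 0.0037*323/((1+0.13)*0.244)
L = 1.1951/0.27572

4.3345 m


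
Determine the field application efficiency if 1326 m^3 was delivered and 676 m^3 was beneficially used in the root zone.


Ea = V_root / V_field * 100 = 676 / 1326 * 100 = 50.9804%

50.9804 %


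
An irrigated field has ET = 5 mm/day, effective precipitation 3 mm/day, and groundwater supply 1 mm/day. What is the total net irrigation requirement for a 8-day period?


Daily deficit = ET - Pe - GW = 5 - 3 - 1 = 1 mm/day
NIR = 1 * 8 = 8 mm

8.0000 mm


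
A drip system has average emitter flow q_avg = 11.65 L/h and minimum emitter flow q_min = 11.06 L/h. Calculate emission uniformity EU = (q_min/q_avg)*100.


EU = (q_min/q_avg)*100 = (11.06/11.65)*100 = 94.9356%

94.9356 %


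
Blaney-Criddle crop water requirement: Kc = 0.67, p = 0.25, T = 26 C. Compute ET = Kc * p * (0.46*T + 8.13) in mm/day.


ET = Kc * p * (0.46*T + 8.13)
ET = 0.67 * 0.25 * (0.46*26 + 8.13)
ET = 0.67 * 0.25 * 20.0900

3.3651 mm/day


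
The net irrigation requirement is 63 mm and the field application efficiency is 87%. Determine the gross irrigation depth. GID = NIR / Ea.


Ea = 87% = 0.87
GID = NIR / Ea = 63 / 0.87 = 72.4138 mm

72.4138 mm


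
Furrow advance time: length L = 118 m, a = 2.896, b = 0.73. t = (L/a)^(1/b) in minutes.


t = (L/a)^(1/b)
t = (118/2.896)^(1/0.73)
t = 40.745856^(1/0.73)

160.5439 min


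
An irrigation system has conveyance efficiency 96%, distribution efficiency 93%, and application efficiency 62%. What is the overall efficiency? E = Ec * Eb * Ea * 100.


Ec = 0.96, Eb = 0.93, Ea = 0.62
E = 0.96 * 0.93 * 0.62 * 100 = 55.3536%

55.3536 %


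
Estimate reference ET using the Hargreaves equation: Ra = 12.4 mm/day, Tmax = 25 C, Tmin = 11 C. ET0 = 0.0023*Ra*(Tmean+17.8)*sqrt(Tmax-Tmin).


Tmean = (Tmax + Tmin)/2 = (25 + 11)/2 = 18.0
ET0 = 0.0023 * 12.4 * (18.0 + 17.8) * sqrt(25 - 11)
ET0 = 0.0023 * 12.4 * 35.8 * 3.741657

3.8203 mm/day


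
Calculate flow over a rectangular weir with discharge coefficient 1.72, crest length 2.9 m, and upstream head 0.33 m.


Q = C * L * H^(3/2) = 1.72 * 2.9 * 0.33^1.5 = 1.72 * 2.9 * 0.189571

0.9456 m^3/s


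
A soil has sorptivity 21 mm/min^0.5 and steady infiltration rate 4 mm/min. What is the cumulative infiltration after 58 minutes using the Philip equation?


F = S*sqrt(t) + A*t
F = 21*sqrt(58) + 4*58
F = 21*7.615773 + 232

391.9312 mm


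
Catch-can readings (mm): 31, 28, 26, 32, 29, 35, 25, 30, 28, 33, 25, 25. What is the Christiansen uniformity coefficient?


mean = 28.916667 mm
MAD = 2.750000 mm
CU = (1 - 2.750000/28.916667)*100

90.4899 %


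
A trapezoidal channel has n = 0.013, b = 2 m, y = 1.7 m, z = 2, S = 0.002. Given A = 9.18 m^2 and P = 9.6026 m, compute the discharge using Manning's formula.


R = A/P = 9.18/9.6026 = 0.955991
Q = (1/0.013) * 9.18 * 0.955991^(2/3) * 0.002^0.5

30.6467 m^3/s


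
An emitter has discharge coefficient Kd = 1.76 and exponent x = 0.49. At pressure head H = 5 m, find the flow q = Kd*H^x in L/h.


q = Kd * H^x = 1.76 * 5^0.49 = 1.76 * 2.200368

3.8726 L/h


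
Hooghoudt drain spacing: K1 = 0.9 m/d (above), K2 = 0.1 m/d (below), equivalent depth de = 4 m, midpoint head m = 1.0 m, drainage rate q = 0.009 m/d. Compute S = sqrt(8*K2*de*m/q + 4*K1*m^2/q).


S^2 = 8*K2*de*m/q + 4*K1*m^2/q
S^2 = 8*0.1*4*1.0/0.009 + 4*0.9*1.0^2/0.009
S = sqrt(755.5556)

27.4874 m


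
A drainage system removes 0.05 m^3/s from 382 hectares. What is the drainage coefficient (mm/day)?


DC = Q * 86400 / (A * 10000) * 1000
DC = 0.05 * 86400 / (382 * 10000) * 1000
DC = 4320000.0000 / 3820000

1.1309 mm/day


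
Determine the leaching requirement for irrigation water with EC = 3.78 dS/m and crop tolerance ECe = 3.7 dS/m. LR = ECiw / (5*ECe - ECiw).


LR = ECiw / (5*ECe - ECiw)
LR = 3.78 / (5*3.7 - 3.78)
LR = 3.78 / 14.7200

0.2568


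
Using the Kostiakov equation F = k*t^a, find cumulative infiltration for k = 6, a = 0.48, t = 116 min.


F = k * t^a = 6 * 116^0.48
F = 6 * 9.793543

58.7613 mm


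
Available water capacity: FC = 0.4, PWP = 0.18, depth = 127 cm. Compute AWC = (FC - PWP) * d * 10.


AWC = (FC - PWP) * d * 10
AWC = (0.4 - 0.18) * 127 * 10
AWC = 0.2200 * 127 * 10

279.4000 mm


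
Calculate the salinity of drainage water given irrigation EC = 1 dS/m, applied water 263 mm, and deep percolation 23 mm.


EC_dw = EC_iw * D_iw / D_dw
EC_dw = 1 * 263 / 23
EC_dw = 263 / 23

11.4348 dS/m


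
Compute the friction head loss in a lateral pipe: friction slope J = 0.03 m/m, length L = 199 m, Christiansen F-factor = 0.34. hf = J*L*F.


hf = J * L * F = 0.03 * 199 * 0.34 = 2.0298 m

2.0298 m


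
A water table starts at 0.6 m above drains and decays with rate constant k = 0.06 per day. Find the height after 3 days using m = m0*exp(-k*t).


m = m0 * exp(-k*t)
m = 0.6 * exp(-0.06 * 3)
m = 0.6 * exp(-0.1800)

0.5012 m


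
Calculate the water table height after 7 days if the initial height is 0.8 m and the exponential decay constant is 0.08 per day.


m = m0 * exp(-k*t)
m = 0.8 * exp(-0.08 * 7)
m = 0.8 * exp(-0.5600)

0.4570 m


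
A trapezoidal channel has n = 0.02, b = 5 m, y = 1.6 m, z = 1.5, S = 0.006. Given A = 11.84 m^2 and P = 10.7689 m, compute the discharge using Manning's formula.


R = A/P = 11.84/10.7689 = 1.099462
Q = (1/0.02) * 11.84 * 1.099462^(2/3) * 0.006^0.5

48.8485 m^3/s


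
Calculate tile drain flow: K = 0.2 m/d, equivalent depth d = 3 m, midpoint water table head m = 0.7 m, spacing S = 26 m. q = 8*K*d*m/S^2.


q = 8*K*d*m/S^2
q = 8*0.2*3*0.7/26^2
q = 3.3600 / 676

0.0050 m/d


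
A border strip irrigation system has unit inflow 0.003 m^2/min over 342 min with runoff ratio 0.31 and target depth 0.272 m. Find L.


L = q*t/((1+r)*Z)
L = 0.003*342/((1+0.31)*0.272)
L = 1.026/0.35632

2.8794 m
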